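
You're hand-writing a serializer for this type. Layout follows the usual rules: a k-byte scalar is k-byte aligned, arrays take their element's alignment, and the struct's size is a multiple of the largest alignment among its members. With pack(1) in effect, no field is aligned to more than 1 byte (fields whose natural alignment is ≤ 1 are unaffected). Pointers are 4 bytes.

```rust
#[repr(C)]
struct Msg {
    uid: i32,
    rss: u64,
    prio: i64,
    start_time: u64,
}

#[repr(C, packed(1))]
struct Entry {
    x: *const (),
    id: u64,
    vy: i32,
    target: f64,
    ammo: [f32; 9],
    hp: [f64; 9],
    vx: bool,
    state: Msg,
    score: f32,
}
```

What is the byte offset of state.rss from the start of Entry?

141

Msg: 0..4  uid  (4B, 4-aligned); 4..8  -- padding (4B); 8..16  rss  (8B, 8-aligned); 16..24  prio  (8B, 8-aligned); 24..32  start_time  (8B, 8-aligned); sizeof = 32, alignof = 8
0..4  x  (4B, 1-aligned)
4..12  id  (8B, 1-aligned)
12..16  vy  (4B, 1-aligned)
16..24  target  (8B, 1-aligned)
24..60  ammo  (36B, 1-aligned)
60..132  hp  (72B, 1-aligned)
132..133  vx  (1B, 1-aligned)
133..165  state  (32B, 1-aligned)
within Msg: rss at 8
133 + 8 = 141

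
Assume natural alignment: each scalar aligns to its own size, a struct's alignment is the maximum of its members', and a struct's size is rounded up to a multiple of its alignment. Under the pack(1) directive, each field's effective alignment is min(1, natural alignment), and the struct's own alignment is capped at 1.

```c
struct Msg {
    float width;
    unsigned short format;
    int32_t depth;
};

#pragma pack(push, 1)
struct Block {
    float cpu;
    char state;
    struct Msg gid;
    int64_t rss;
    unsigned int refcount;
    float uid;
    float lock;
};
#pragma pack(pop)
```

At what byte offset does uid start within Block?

29

Msg: width at 0 (size 4, align 4) → ends 4; format at 4 (size 2, align 2) → ends 6; pad 2 to align 4 for depth; depth at 8 (size 4, align 4) → ends 12; total 12 bytes, alignment 4
cpu at 0 (size 4, align 1) → ends 4
state at 4 (size 1, align 1) → ends 5
gid at 5 (size 12, align 1) → ends 17
rss at 17 (size 8, align 1) → ends 25
refcount at 25 (size 4, align 1) → ends 29
uid at 29 (size 4, align 1) → ends 33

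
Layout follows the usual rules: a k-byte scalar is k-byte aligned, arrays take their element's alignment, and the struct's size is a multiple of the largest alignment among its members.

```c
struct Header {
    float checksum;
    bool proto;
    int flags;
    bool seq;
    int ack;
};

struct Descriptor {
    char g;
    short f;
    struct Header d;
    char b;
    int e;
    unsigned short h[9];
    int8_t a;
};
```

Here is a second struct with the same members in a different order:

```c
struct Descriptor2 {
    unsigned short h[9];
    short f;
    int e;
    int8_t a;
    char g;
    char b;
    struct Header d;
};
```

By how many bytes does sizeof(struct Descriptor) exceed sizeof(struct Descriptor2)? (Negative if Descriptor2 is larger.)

4

Header: checksum at 0 (size 4, align 4) → ends 4; proto at 4 (size 1, align 1) → ends 5; pad 3 to align 4 for flags; flags at 8 (size 4, align 4) → ends 12; seq at 12 (size 1, align 1) → ends 13; pad 3 to align 4 for ack; ack at 16 (size 4, align 4) → ends 20; total 20 bytes, alignment 4
g at 0 (size 1, align 1) → ends 1
pad 1 to align 2 for f
f at 2 (size 2, align 2) → ends 4
d at 4 (size 20, align 4) → ends 24
b at 24 (size 1, align 1) → ends 25
pad 3 to align 4 for e
e at 28 (size 4, align 4) → ends 32
h at 32 (size 18, align 2) → ends 50
a at 50 (size 1, align 1) → ends 51
tail pad 1 to reach multiple of 4
total 52 bytes, alignment 4
— Descriptor2 —
h at 0 (size 18, align 2) → ends 18
f at 18 (size 2, align 2) → ends 20
e at 20 (size 4, align 4) → ends 24
a at 24 (size 1, align 1) → ends 25
g at 25 (size 1, align 1) → ends 26
b at 26 (size 1, align 1) → ends 27
pad 1 to align 4 for d
d at 28 (size 20, align 4) → ends 48
total 48 bytes, alignment 4
52 − 48 = 4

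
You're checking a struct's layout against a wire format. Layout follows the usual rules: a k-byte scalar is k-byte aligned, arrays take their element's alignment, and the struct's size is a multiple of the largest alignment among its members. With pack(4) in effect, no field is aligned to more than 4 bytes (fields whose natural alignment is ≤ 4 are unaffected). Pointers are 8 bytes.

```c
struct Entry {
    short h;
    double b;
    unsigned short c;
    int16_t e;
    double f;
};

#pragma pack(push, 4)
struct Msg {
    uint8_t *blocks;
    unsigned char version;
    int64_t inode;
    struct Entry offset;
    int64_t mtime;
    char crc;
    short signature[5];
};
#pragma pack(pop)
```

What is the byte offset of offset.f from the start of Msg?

44

Entry: 0..2  h  (2B, 2-aligned); 2..8  -- padding (6B); 8..16  b  (8B, 8-aligned); 16..18  c  (2B, 2-aligned); 18..20  e  (2B, 2-aligned); 20..24  -- padding (4B); 24..32  f  (8B, 8-aligned); sizeof = 32, alignof = 8
0..8  blocks  (8B, 4-aligned)
8..9  version  (1B, 1-aligned)
9..12  -- padding (3B)
12..20  inode  (8B, 4-aligned)
20..52  offset  (32B, 4-aligned)
within Entry: f at 24
20 + 24 = 44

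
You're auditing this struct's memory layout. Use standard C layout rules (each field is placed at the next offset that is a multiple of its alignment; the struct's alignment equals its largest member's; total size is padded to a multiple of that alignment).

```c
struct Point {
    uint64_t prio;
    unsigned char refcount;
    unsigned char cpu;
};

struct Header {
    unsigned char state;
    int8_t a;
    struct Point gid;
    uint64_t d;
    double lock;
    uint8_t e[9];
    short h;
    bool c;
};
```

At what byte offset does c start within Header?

Point: @0: prio [8B, align 8] → 8; @8: refcount [1B, align 1] → 9; @9: cpu [1B, align 1] → 10; +6 tail pad (align 8); size 16, align 8
@0: state [1B, align 1] → 1
@1: a [1B, align 1] → 2
+6 pad (align 8)
@8: gid [16B, align 8] → 24
@24: d [8B, align 8] → 32
@32: lock [8B, align 8] → 40
@40: e [9B, align 1] → 49
+1 pad (align 2)
@50: h [2B, align 2] → 52
@52: c [1B, align 1] → 53

52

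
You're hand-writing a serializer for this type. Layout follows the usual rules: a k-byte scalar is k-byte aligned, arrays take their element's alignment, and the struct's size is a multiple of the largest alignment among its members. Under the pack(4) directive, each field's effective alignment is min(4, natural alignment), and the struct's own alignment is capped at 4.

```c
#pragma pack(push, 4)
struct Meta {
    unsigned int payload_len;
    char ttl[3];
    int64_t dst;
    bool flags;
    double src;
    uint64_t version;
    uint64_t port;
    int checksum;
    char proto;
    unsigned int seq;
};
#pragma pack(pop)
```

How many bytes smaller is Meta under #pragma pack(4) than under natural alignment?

natural layout:
  payload_len at 0 (size 4, align 4) → ends 4
  ttl at 4 (size 3, align 1) → ends 7
  pad 1 to align 8 for dst
  dst at 8 (size 8, align 8) → ends 16
  flags at 16 (size 1, align 1) → ends 17
  pad 7 to align 8 for src
  src at 24 (size 8, align 8) → ends 32
  version at 32 (size 8, align 8) → ends 40
  port at 40 (size 8, align 8) → ends 48
  checksum at 48 (size 4, align 4) → ends 52
  proto at 52 (size 1, align 1) → ends 53
  pad 3 to align 4 for seq
  seq at 56 (size 4, align 4) → ends 60
  tail pad 4 to reach multiple of 8
  total 64 bytes, alignment 8
packed(4) layout:
  payload_len at 0 (size 4, align 4) → ends 4
  ttl at 4 (size 3, align 1) → ends 7
  pad 1 to align 4 for dst
  dst at 8 (size 8, align 4) → ends 16
  flags at 16 (size 1, align 1) → ends 17
  pad 3 to align 4 for src
  src at 20 (size 8, align 4) → ends 28
  version at 28 (size 8, align 4) → ends 36
  port at 36 (size 8, align 4) → ends 44
  checksum at 44 (size 4, align 4) → ends 48
  proto at 48 (size 1, align 1) → ends 49
  pad 3 to align 4 for seq
  seq at 52 (size 4, align 4) → ends 56
  total 56 bytes, alignment 4
64 − 56 = 8

8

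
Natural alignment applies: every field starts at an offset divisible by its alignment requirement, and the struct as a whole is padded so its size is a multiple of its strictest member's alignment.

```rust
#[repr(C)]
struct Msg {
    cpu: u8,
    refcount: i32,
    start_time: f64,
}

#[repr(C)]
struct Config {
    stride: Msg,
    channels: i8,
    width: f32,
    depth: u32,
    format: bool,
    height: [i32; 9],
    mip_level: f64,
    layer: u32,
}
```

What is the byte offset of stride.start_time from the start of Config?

8

Msg: cpu at 0 (size 1, align 1) → ends 1; pad 3 to align 4 for refcount; refcount at 4 (size 4, align 4) → ends 8; start_time at 8 (size 8, align 8) → ends 16; total 16 bytes, alignment 8
stride at 0 (size 16, align 8) → ends 16
within Msg: start_time at 8
0 + 8 = 8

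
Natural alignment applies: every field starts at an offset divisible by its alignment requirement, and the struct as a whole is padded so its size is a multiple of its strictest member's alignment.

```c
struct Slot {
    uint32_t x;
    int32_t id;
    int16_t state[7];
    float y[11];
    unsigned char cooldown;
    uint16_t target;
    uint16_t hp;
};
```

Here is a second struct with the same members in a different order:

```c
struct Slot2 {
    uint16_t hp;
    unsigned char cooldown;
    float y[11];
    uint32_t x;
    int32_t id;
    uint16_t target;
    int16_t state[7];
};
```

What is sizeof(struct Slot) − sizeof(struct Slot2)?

x at 0 (size 4, align 4) → ends 4
id at 4 (size 4, align 4) → ends 8
state at 8 (size 14, align 2) → ends 22
pad 2 to align 4 for y
y at 24 (size 44, align 4) → ends 68
cooldown at 68 (size 1, align 1) → ends 69
pad 1 to align 2 for target
target at 70 (size 2, align 2) → ends 72
hp at 72 (size 2, align 2) → ends 74
tail pad 2 to reach multiple of 4
total 76 bytes, alignment 4
— Slot2 —
hp at 0 (size 2, align 2) → ends 2
cooldown at 2 (size 1, align 1) → ends 3
pad 1 to align 4 for y
y at 4 (size 44, align 4) → ends 48
x at 48 (size 4, align 4) → ends 52
id at 52 (size 4, align 4) → ends 56
target at 56 (size 2, align 2) → ends 58
state at 58 (size 14, align 2) → ends 72
total 72 bytes, alignment 4
76 − 72 = 4

4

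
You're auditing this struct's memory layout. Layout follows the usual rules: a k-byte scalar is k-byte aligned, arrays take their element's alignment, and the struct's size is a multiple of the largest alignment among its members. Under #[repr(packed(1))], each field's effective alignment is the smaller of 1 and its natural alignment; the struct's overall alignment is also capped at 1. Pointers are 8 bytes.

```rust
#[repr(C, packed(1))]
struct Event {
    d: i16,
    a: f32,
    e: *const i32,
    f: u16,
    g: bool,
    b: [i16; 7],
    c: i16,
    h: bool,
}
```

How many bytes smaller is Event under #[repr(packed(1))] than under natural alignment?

natural layout:
  0..2  d  (2B, 2-aligned)
  2..4  -- padding (2B)
  4..8  a  (4B, 4-aligned)
  8..16  e  (8B, 8-aligned)
  16..18  f  (2B, 2-aligned)
  18..19  g  (1B, 1-aligned)
  19..20  -- padding (1B)
  20..34  b  (14B, 2-aligned)
  34..36  c  (2B, 2-aligned)
  36..37  h  (1B, 1-aligned)
  37..40  -- tail padding (3B)
  sizeof = 40, alignof = 8
packed(1) layout:
  0..2  d  (2B, 1-aligned)
  2..6  a  (4B, 1-aligned)
  6..14  e  (8B, 1-aligned)
  14..16  f  (2B, 1-aligned)
  16..17  g  (1B, 1-aligned)
  17..31  b  (14B, 1-aligned)
  31..33  c  (2B, 1-aligned)
  33..34  h  (1B, 1-aligned)
  sizeof = 34, alignof = 1
40 − 34 = 6

6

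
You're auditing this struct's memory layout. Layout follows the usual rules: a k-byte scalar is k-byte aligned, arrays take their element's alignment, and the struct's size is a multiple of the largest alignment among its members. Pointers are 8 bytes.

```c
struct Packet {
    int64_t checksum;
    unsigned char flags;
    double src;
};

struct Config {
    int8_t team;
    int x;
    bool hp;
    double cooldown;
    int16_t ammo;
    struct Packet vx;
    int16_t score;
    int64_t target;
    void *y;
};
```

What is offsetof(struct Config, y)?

Packet: checksum at 0 (size 8, align 8) → ends 8; flags at 8 (size 1, align 1) → ends 9; pad 7 to align 8 for src; src at 16 (size 8, align 8) → ends 24; total 24 bytes, alignment 8
team at 0 (size 1, align 1) → ends 1
pad 3 to align 4 for x
x at 4 (size 4, align 4) → ends 8
hp at 8 (size 1, align 1) → ends 9
pad 7 to align 8 for cooldown
cooldown at 16 (size 8, align 8) → ends 24
ammo at 24 (size 2, align 2) → ends 26
pad 6 to align 8 for vx
vx at 32 (size 24, align 8) → ends 56
score at 56 (size 2, align 2) → ends 58
pad 6 to align 8 for target
target at 64 (size 8, align 8) → ends 72
y at 72 (size 8, align 8) → ends 80

72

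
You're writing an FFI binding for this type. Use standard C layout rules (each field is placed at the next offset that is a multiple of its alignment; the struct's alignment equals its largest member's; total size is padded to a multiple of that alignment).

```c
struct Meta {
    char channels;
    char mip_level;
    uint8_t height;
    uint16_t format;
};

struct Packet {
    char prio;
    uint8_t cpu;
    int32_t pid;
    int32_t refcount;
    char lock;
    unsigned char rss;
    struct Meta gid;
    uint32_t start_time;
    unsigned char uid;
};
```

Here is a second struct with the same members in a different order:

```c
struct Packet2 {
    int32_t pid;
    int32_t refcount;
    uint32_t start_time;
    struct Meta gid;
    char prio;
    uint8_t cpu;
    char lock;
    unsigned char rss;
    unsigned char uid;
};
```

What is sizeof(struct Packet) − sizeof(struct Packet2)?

4

Meta: @0: channels [1B, align 1] → 1; @1: mip_level [1B, align 1] → 2; @2: height [1B, align 1] → 3; +1 pad (align 2); @4: format [2B, align 2] → 6; size 6, align 2
@0: prio [1B, align 1] → 1
@1: cpu [1B, align 1] → 2
+2 pad (align 4)
@4: pid [4B, align 4] → 8
@8: refcount [4B, align 4] → 12
@12: lock [1B, align 1] → 13
@13: rss [1B, align 1] → 14
@14: gid [6B, align 2] → 20
@20: start_time [4B, align 4] → 24
@24: uid [1B, align 1] → 25
+3 tail pad (align 4)
size 28, align 4
— Packet2 —
@0: pid [4B, align 4] → 4
@4: refcount [4B, align 4] → 8
@8: start_time [4B, align 4] → 12
@12: gid [6B, align 2] → 18
@18: prio [1B, align 1] → 19
@19: cpu [1B, align 1] → 20
@20: lock [1B, align 1] → 21
@21: rss [1B, align 1] → 22
@22: uid [1B, align 1] → 23
+1 tail pad (align 4)
size 24, align 4
28 − 24 = 4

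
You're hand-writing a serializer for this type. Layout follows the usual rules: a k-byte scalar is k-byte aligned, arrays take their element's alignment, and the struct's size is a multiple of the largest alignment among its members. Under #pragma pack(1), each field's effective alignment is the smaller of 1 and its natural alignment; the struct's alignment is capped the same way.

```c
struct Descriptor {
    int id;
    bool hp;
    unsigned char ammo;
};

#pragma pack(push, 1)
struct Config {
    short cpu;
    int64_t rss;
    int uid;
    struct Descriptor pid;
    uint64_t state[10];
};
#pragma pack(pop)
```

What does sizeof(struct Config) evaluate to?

Descriptor: 0..4  id  (4B, 4-aligned); 4..5  hp  (1B, 1-aligned); 5..6  ammo  (1B, 1-aligned); 6..8  -- tail padding (2B); sizeof = 8, alignof = 4
0..2  cpu  (2B, 1-aligned)
2..10  rss  (8B, 1-aligned)
10..14  uid  (4B, 1-aligned)
14..22  pid  (8B, 1-aligned)
22..102  state  (80B, 1-aligned)
sizeof = 102, alignof = 1

102 bytes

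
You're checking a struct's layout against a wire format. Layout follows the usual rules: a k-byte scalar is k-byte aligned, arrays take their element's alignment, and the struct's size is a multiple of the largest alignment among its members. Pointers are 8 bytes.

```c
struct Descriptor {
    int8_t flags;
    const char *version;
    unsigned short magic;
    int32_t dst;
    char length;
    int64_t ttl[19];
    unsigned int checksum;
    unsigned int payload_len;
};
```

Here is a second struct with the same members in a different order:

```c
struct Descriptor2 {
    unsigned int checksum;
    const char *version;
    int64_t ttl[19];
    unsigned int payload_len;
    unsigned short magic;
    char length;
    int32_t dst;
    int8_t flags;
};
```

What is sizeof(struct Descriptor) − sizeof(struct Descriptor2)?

8

@0: flags [1B, align 1] → 1
+7 pad (align 8)
@8: version [8B, align 8] → 16
@16: magic [2B, align 2] → 18
+2 pad (align 4)
@20: dst [4B, align 4] → 24
@24: length [1B, align 1] → 25
+7 pad (align 8)
@32: ttl [152B, align 8] → 184
@184: checksum [4B, align 4] → 188
@188: payload_len [4B, align 4] → 192
size 192, align 8
— Descriptor2 —
@0: checksum [4B, align 4] → 4
+4 pad (align 8)
@8: version [8B, align 8] → 16
@16: ttl [152B, align 8] → 168
@168: payload_len [4B, align 4] → 172
@172: magic [2B, align 2] → 174
@174: length [1B, align 1] → 175
+1 pad (align 4)
@176: dst [4B, align 4] → 180
@180: flags [1B, align 1] → 181
+3 tail pad (align 8)
size 184, align 8
192 − 184 = 8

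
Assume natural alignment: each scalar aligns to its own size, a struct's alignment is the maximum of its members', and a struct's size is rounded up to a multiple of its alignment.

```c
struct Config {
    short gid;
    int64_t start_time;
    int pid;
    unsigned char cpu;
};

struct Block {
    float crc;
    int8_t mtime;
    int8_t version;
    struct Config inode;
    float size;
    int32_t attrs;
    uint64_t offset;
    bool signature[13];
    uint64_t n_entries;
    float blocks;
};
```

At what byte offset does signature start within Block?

48

Config: gid at 0 (size 2, align 2) → ends 2; pad 6 to align 8 for start_time; start_time at 8 (size 8, align 8) → ends 16; pid at 16 (size 4, align 4) → ends 20; cpu at 20 (size 1, align 1) → ends 21; tail pad 3 to reach multiple of 8; total 24 bytes, alignment 8
crc at 0 (size 4, align 4) → ends 4
mtime at 4 (size 1, align 1) → ends 5
version at 5 (size 1, align 1) → ends 6
pad 2 to align 8 for inode
inode at 8 (size 24, align 8) → ends 32
size at 32 (size 4, align 4) → ends 36
attrs at 36 (size 4, align 4) → ends 40
offset at 40 (size 8, align 8) → ends 48
signature at 48 (size 13, align 1) → ends 61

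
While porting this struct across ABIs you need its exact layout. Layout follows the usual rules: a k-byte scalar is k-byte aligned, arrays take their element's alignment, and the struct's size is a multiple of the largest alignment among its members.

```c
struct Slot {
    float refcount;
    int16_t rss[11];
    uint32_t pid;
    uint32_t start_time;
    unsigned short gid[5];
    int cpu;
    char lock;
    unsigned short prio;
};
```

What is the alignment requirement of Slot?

member alignments: refcount=4, rss=2, pid=4, start_time=4, gid=2, cpu=4, lock=1, prio=2
max = 4

4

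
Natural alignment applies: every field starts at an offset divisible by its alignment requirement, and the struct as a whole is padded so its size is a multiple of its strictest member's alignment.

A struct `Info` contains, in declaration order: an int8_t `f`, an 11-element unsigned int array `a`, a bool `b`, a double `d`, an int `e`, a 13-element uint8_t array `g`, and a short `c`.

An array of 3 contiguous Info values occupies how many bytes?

264

f at 0 (size 1, align 1) → ends 1
pad 3 to align 4 for a
a at 4 (size 44, align 4) → ends 48
b at 48 (size 1, align 1) → ends 49
pad 7 to align 8 for d
d at 56 (size 8, align 8) → ends 64
e at 64 (size 4, align 4) → ends 68
g at 68 (size 13, align 1) → ends 81
pad 1 to align 2 for c
c at 82 (size 2, align 2) → ends 84
tail pad 4 to reach multiple of 8
total 88 bytes, alignment 8
array of 3: 3 × 88 = 264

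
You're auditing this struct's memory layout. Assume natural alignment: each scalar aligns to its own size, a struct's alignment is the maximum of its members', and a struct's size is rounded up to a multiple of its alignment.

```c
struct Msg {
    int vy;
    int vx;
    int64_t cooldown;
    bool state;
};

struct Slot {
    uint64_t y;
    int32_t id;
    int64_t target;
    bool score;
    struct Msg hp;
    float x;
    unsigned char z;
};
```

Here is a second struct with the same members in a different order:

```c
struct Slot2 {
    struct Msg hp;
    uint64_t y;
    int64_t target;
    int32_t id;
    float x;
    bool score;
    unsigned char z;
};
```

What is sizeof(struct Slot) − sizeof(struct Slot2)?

Msg: 0..4  vy  (4B, 4-aligned); 4..8  vx  (4B, 4-aligned); 8..16  cooldown  (8B, 8-aligned); 16..17  state  (1B, 1-aligned); 17..24  -- tail padding (7B); sizeof = 24, alignof = 8
0..8  y  (8B, 8-aligned)
8..12  id  (4B, 4-aligned)
12..16  -- padding (4B)
16..24  target  (8B, 8-aligned)
24..25  score  (1B, 1-aligned)
25..32  -- padding (7B)
32..56  hp  (24B, 8-aligned)
56..60  x  (4B, 4-aligned)
60..61  z  (1B, 1-aligned)
61..64  -- tail padding (3B)
sizeof = 64, alignof = 8
— Slot2 —
0..24  hp  (24B, 8-aligned)
24..32  y  (8B, 8-aligned)
32..40  target  (8B, 8-aligned)
40..44  id  (4B, 4-aligned)
44..48  x  (4B, 4-aligned)
48..49  score  (1B, 1-aligned)
49..50  z  (1B, 1-aligned)
50..56  -- tail padding (6B)
sizeof = 56, alignof = 8
64 − 56 = 8

8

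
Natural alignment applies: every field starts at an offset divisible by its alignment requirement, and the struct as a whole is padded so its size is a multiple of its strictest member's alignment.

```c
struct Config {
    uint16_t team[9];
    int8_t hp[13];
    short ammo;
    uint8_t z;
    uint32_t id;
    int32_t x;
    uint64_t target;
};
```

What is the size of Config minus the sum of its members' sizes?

6

@0: team [18B, align 2] → 18
@18: hp [13B, align 1] → 31
+1 pad (align 2)
@32: ammo [2B, align 2] → 34
@34: z [1B, align 1] → 35
+1 pad (align 4)
@36: id [4B, align 4] → 40
@40: x [4B, align 4] → 44
+4 pad (align 8)
@48: target [8B, align 8] → 56
size 56, align 8
data bytes 50, size 56 → padding 6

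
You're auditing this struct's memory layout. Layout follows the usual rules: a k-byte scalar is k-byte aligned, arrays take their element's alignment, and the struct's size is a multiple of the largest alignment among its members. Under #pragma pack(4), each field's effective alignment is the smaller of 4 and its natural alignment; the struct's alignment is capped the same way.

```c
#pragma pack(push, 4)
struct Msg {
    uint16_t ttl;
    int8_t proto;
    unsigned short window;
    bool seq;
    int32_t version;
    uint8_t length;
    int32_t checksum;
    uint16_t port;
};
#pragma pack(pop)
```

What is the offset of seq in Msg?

ttl at 0 (size 2, align 2) → ends 2
proto at 2 (size 1, align 1) → ends 3
pad 1 to align 2 for window
window at 4 (size 2, align 2) → ends 6
seq at 6 (size 1, align 1) → ends 7

6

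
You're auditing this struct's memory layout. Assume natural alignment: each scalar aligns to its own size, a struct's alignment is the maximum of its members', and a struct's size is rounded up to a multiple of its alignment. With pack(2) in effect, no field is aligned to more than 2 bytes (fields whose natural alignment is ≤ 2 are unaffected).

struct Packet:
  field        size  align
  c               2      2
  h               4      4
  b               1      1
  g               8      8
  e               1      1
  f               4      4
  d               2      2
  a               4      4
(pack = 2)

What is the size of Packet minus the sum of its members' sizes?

2

@0: c [2B, align 2] → 2
@2: h [4B, align 2] → 6
@6: b [1B, align 1] → 7
+1 pad (align 2)
@8: g [8B, align 2] → 16
@16: e [1B, align 1] → 17
+1 pad (align 2)
@18: f [4B, align 2] → 22
@22: d [2B, align 2] → 24
@24: a [4B, align 2] → 28
size 28, align 2
data bytes 26, size 28 → padding 2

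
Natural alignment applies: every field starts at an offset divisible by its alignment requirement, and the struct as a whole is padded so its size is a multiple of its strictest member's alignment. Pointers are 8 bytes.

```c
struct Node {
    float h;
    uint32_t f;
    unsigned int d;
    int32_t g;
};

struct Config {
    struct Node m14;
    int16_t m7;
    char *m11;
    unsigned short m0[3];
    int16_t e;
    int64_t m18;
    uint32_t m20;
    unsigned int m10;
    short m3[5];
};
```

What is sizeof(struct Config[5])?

Node: 0..4  h  (4B, 4-aligned); 4..8  f  (4B, 4-aligned); 8..12  d  (4B, 4-aligned); 12..16  g  (4B, 4-aligned); sizeof = 16, alignof = 4
0..16  m14  (16B, 4-aligned)
16..18  m7  (2B, 2-aligned)
18..24  -- padding (6B)
24..32  m11  (8B, 8-aligned)
32..38  m0  (6B, 2-aligned)
38..40  e  (2B, 2-aligned)
40..48  m18  (8B, 8-aligned)
48..52  m20  (4B, 4-aligned)
52..56  m10  (4B, 4-aligned)
56..66  m3  (10B, 2-aligned)
66..72  -- tail padding (6B)
sizeof = 72, alignof = 8
array of 5: 5 × 72 = 360

360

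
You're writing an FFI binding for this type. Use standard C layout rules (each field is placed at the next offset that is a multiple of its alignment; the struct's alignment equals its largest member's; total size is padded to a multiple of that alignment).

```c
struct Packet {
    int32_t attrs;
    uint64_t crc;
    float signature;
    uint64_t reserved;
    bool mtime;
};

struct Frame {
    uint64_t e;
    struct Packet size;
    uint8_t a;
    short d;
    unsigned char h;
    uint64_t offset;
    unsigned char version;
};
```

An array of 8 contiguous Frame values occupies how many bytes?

Packet: @0: attrs [4B, align 4] → 4; +4 pad (align 8); @8: crc [8B, align 8] → 16; @16: signature [4B, align 4] → 20; +4 pad (align 8); @24: reserved [8B, align 8] → 32; @32: mtime [1B, align 1] → 33; +7 tail pad (align 8); size 40, align 8
@0: e [8B, align 8] → 8
@8: size [40B, align 8] → 48
@48: a [1B, align 1] → 49
+1 pad (align 2)
@50: d [2B, align 2] → 52
@52: h [1B, align 1] → 53
+3 pad (align 8)
@56: offset [8B, align 8] → 64
@64: version [1B, align 1] → 65
+7 tail pad (align 8)
size 72, align 8
array of 8: 8 × 72 = 576

576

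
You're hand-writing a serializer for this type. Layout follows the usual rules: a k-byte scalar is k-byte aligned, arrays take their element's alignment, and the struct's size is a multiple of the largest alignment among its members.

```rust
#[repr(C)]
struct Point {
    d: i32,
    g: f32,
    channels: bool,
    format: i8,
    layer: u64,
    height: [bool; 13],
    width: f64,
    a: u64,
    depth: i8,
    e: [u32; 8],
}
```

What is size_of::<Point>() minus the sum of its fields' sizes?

0..4  d  (4B, 4-aligned)
4..8  g  (4B, 4-aligned)
8..9  channels  (1B, 1-aligned)
9..10  format  (1B, 1-aligned)
10..16  -- padding (6B)
16..24  layer  (8B, 8-aligned)
24..37  height  (13B, 1-aligned)
37..40  -- padding (3B)
40..48  width  (8B, 8-aligned)
48..56  a  (8B, 8-aligned)
56..57  depth  (1B, 1-aligned)
57..60  -- padding (3B)
60..92  e  (32B, 4-aligned)
92..96  -- tail padding (4B)
sizeof = 96, alignof = 8
data bytes 80, size 96 → padding 16

16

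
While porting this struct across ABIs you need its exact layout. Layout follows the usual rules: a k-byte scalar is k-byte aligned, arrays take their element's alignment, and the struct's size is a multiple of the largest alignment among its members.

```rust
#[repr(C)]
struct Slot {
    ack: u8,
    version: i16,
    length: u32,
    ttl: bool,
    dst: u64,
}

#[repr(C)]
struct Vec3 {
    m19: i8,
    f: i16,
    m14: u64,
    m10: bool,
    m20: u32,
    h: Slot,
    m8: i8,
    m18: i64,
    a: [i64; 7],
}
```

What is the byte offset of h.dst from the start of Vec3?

Slot: 0..1  ack  (1B, 1-aligned); 1..2  -- padding (1B); 2..4  version  (2B, 2-aligned); 4..8  length  (4B, 4-aligned); 8..9  ttl  (1B, 1-aligned); 9..16  -- padding (7B); 16..24  dst  (8B, 8-aligned); sizeof = 24, alignof = 8
0..1  m19  (1B, 1-aligned)
1..2  -- padding (1B)
2..4  f  (2B, 2-aligned)
4..8  -- padding (4B)
8..16  m14  (8B, 8-aligned)
16..17  m10  (1B, 1-aligned)
17..20  -- padding (3B)
20..24  m20  (4B, 4-aligned)
24..48  h  (24B, 8-aligned)
within Slot: dst at 16
24 + 16 = 40

40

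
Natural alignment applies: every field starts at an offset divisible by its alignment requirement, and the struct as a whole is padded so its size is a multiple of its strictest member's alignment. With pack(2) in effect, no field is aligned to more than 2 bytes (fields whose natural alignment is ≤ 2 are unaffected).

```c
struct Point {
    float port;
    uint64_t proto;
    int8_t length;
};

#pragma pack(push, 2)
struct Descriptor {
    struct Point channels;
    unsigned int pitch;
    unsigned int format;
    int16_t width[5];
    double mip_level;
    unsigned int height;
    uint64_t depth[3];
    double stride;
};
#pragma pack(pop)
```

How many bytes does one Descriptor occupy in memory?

86

Point: port at 0 (size 4, align 4) → ends 4; pad 4 to align 8 for proto; proto at 8 (size 8, align 8) → ends 16; length at 16 (size 1, align 1) → ends 17; tail pad 7 to reach multiple of 8; total 24 bytes, alignment 8
channels at 0 (size 24, align 2) → ends 24
pitch at 24 (size 4, align 2) → ends 28
format at 28 (size 4, align 2) → ends 32
width at 32 (size 10, align 2) → ends 42
mip_level at 42 (size 8, align 2) → ends 50
height at 50 (size 4, align 2) → ends 54
depth at 54 (size 24, align 2) → ends 78
stride at 78 (size 8, align 2) → ends 86
total 86 bytes, alignment 2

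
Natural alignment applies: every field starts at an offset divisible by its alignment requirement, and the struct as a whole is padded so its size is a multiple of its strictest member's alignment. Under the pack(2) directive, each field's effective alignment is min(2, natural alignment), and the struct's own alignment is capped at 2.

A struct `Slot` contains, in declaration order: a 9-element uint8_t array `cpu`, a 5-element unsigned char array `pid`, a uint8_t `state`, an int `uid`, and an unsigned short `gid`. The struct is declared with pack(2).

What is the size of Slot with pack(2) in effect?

@0: cpu [9B, align 1] → 9
@9: pid [5B, align 1] → 14
@14: state [1B, align 1] → 15
+1 pad (align 2)
@16: uid [4B, align 2] → 20
@20: gid [2B, align 2] → 22
size 22, align 2

22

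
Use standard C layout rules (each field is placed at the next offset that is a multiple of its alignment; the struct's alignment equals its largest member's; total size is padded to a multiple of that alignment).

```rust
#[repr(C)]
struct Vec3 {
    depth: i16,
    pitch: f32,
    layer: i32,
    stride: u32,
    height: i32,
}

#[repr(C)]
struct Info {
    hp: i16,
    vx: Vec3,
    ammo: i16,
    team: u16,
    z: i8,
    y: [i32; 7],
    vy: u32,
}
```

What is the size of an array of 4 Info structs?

256

Vec3: @0: depth [2B, align 2] → 2; +2 pad (align 4); @4: pitch [4B, align 4] → 8; @8: layer [4B, align 4] → 12; @12: stride [4B, align 4] → 16; @16: height [4B, align 4] → 20; size 20, align 4
@0: hp [2B, align 2] → 2
+2 pad (align 4)
@4: vx [20B, align 4] → 24
@24: ammo [2B, align 2] → 26
@26: team [2B, align 2] → 28
@28: z [1B, align 1] → 29
+3 pad (align 4)
@32: y [28B, align 4] → 60
@60: vy [4B, align 4] → 64
size 64, align 4
array of 4: 4 × 64 = 256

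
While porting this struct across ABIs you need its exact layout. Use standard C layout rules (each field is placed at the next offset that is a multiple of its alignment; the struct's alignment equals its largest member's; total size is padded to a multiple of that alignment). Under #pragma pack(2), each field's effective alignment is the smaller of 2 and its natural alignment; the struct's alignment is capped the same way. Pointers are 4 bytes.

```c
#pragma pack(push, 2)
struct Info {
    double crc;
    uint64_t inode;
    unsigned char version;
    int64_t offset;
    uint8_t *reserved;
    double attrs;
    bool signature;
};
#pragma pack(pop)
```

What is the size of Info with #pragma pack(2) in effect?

@0: crc [8B, align 2] → 8
@8: inode [8B, align 2] → 16
@16: version [1B, align 1] → 17
+1 pad (align 2)
@18: offset [8B, align 2] → 26
@26: reserved [4B, align 2] → 30
@30: attrs [8B, align 2] → 38
@38: signature [1B, align 1] → 39
+1 tail pad (align 2)
size 40, align 2

40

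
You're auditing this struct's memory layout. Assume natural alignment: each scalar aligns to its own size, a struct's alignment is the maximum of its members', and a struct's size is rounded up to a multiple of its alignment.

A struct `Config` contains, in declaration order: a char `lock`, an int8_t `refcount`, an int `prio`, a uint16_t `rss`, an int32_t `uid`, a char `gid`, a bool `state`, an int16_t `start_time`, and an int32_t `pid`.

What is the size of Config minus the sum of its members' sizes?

@0: lock [1B, align 1] → 1
@1: refcount [1B, align 1] → 2
+2 pad (align 4)
@4: prio [4B, align 4] → 8
@8: rss [2B, align 2] → 10
+2 pad (align 4)
@12: uid [4B, align 4] → 16
@16: gid [1B, align 1] → 17
@17: state [1B, align 1] → 18
@18: start_time [2B, align 2] → 20
@20: pid [4B, align 4] → 24
size 24, align 4
data bytes 20, size 24 → padding 4

4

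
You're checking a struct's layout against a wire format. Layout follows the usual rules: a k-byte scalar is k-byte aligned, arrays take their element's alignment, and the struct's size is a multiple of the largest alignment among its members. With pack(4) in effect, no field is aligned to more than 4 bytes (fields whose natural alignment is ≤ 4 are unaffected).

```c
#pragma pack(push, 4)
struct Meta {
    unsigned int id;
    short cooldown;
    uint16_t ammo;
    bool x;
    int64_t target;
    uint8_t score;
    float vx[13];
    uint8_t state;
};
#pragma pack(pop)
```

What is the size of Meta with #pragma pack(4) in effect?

80

id at 0 (size 4, align 4) → ends 4
cooldown at 4 (size 2, align 2) → ends 6
ammo at 6 (size 2, align 2) → ends 8
x at 8 (size 1, align 1) → ends 9
pad 3 to align 4 for target
target at 12 (size 8, align 4) → ends 20
score at 20 (size 1, align 1) → ends 21
pad 3 to align 4 for vx
vx at 24 (size 52, align 4) → ends 76
state at 76 (size 1, align 1) → ends 77
tail pad 3 to reach multiple of 4
total 80 bytes, alignment 4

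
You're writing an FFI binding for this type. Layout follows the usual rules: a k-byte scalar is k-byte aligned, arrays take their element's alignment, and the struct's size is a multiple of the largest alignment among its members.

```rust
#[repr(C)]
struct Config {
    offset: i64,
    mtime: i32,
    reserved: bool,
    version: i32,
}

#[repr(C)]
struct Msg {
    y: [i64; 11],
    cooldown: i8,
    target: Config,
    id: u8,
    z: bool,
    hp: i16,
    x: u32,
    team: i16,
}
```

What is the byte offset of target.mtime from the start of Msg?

104

Config: 0..8  offset  (8B, 8-aligned); 8..12  mtime  (4B, 4-aligned); 12..13  reserved  (1B, 1-aligned); 13..16  -- padding (3B); 16..20  version  (4B, 4-aligned); 20..24  -- tail padding (4B); sizeof = 24, alignof = 8
0..88  y  (88B, 8-aligned)
88..89  cooldown  (1B, 1-aligned)
89..96  -- padding (7B)
96..120  target  (24B, 8-aligned)
within Config: mtime at 8
96 + 8 = 104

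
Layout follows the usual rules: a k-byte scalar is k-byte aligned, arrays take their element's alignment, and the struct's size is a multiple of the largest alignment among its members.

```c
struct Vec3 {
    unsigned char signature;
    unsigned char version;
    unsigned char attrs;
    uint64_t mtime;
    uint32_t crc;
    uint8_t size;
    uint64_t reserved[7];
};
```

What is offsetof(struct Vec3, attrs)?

2

@0: signature [1B, align 1] → 1
@1: version [1B, align 1] → 2
@2: attrs [1B, align 1] → 3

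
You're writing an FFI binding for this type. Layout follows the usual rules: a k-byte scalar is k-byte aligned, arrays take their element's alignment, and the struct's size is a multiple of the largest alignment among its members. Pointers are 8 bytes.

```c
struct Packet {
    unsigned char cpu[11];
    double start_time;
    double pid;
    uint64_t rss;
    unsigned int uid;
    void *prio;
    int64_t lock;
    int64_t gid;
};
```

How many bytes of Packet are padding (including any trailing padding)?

cpu at 0 (size 11, align 1) → ends 11
pad 5 to align 8 for start_time
start_time at 16 (size 8, align 8) → ends 24
pid at 24 (size 8, align 8) → ends 32
rss at 32 (size 8, align 8) → ends 40
uid at 40 (size 4, align 4) → ends 44
pad 4 to align 8 for prio
prio at 48 (size 8, align 8) → ends 56
lock at 56 (size 8, align 8) → ends 64
gid at 64 (size 8, align 8) → ends 72
total 72 bytes, alignment 8
data bytes 63, size 72 → padding 9

9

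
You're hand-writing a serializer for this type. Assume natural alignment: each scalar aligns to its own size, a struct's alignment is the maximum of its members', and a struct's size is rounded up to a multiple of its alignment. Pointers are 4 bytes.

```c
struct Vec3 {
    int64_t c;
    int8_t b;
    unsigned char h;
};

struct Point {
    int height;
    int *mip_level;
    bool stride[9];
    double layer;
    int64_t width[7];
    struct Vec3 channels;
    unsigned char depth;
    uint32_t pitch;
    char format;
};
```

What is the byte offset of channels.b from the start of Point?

Vec3: @0: c [8B, align 8] → 8; @8: b [1B, align 1] → 9; @9: h [1B, align 1] → 10; +6 tail pad (align 8); size 16, align 8
@0: height [4B, align 4] → 4
@4: mip_level [4B, align 4] → 8
@8: stride [9B, align 1] → 17
+7 pad (align 8)
@24: layer [8B, align 8] → 32
@32: width [56B, align 8] → 88
@88: channels [16B, align 8] → 104
within Vec3: b at 8
88 + 8 = 96

96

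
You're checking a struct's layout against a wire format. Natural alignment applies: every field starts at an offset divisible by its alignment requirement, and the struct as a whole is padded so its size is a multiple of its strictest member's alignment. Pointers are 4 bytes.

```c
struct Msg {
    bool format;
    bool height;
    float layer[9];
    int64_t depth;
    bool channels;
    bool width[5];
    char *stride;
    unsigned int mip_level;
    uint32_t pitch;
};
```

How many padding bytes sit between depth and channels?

0

@0: format [1B, align 1] → 1
@1: height [1B, align 1] → 2
+2 pad (align 4)
@4: layer [36B, align 4] → 40
@40: depth [8B, align 8] → 48
@48: channels [1B, align 1] → 49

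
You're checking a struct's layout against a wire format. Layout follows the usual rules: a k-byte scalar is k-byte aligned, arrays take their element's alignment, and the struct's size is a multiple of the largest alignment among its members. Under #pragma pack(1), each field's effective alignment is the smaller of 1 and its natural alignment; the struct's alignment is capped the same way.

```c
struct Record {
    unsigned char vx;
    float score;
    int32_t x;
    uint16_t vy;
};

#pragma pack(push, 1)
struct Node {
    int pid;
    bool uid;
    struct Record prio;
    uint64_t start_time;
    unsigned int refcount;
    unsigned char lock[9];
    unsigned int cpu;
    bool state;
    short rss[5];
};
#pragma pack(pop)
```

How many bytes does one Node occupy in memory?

57

Record: 0..1  vx  (1B, 1-aligned); 1..4  -- padding (3B); 4..8  score  (4B, 4-aligned); 8..12  x  (4B, 4-aligned); 12..14  vy  (2B, 2-aligned); 14..16  -- tail padding (2B); sizeof = 16, alignof = 4
0..4  pid  (4B, 1-aligned)
4..5  uid  (1B, 1-aligned)
5..21  prio  (16B, 1-aligned)
21..29  start_time  (8B, 1-aligned)
29..33  refcount  (4B, 1-aligned)
33..42  lock  (9B, 1-aligned)
42..46  cpu  (4B, 1-aligned)
46..47  state  (1B, 1-aligned)
47..57  rss  (10B, 1-aligned)
sizeof = 57, alignof = 1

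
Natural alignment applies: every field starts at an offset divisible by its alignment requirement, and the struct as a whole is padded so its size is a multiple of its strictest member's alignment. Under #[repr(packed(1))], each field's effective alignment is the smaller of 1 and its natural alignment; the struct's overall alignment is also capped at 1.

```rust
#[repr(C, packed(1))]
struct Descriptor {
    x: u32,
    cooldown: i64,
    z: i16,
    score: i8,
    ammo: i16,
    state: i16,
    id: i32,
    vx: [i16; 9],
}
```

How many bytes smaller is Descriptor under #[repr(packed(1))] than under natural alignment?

7

natural layout:
  0..4  x  (4B, 4-aligned)
  4..8  -- padding (4B)
  8..16  cooldown  (8B, 8-aligned)
  16..18  z  (2B, 2-aligned)
  18..19  score  (1B, 1-aligned)
  19..20  -- padding (1B)
  20..22  ammo  (2B, 2-aligned)
  22..24  state  (2B, 2-aligned)
  24..28  id  (4B, 4-aligned)
  28..46  vx  (18B, 2-aligned)
  46..48  -- tail padding (2B)
  sizeof = 48, alignof = 8
packed(1) layout:
  0..4  x  (4B, 1-aligned)
  4..12  cooldown  (8B, 1-aligned)
  12..14  z  (2B, 1-aligned)
  14..15  score  (1B, 1-aligned)
  15..17  ammo  (2B, 1-aligned)
  17..19  state  (2B, 1-aligned)
  19..23  id  (4B, 1-aligned)
  23..41  vx  (18B, 1-aligned)
  sizeof = 41, alignof = 1
48 − 41 = 7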